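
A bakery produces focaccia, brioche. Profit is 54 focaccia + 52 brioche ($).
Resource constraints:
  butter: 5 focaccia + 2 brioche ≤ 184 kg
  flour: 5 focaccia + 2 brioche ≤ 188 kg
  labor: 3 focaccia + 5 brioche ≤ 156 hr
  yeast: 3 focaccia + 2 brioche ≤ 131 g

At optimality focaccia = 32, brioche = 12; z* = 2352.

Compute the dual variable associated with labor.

Check each constraint at x*: butter 184/184 (tight); flour 184/188 (slack 4); labor 156/156 (tight); yeast 120/131 (slack 11).
By complementary slackness, y = 0 for the non-binding constraints.
The binding rows give the dual system: 5·y_butter + 3·y_labor = 54 and 2·y_butter + 5·y_labor = 52.
This yields shadow prices y_butter = 6, y_labor = 8.
Shadow price of labor = 8.

8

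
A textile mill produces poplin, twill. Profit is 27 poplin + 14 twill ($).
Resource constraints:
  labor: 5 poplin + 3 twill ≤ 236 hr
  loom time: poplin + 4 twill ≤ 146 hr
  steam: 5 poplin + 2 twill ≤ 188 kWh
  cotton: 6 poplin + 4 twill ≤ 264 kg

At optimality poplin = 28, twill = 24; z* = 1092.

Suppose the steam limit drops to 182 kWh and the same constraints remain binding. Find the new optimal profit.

1074

Binding: steam and cotton. Non-binding: labor (24 unused), loom time (22 unused).
Since labor, loom time are not tight, their duals are 0.
From A_Bᵀ y = c: 5·y_steam + 6·y_cotton = 27; 2·y_steam + 4·y_cotton = 14.
Solving: y_steam = 3, y_cotton = 2.
Δz = y_steam·Δb = 3 × (-6) = -18, so new z* = 1092 − 18 = 1074.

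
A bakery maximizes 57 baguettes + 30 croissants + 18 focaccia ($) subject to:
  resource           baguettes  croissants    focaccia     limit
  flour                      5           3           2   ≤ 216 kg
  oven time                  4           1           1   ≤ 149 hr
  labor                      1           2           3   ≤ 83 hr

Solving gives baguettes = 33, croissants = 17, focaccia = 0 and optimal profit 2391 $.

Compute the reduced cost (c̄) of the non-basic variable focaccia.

-3

Check each constraint at x*: flour 216/216 (tight); oven time 149/149 (tight); labor 67/83 (slack 16).
Slack constraints have shadow price 0 (complementary slackness).
From A_Bᵀ y = c: 5·y_flour + 4·y_oven time = 57; 3·y_flour + 1·y_oven time = 30.
Solving: y_flour = 9, y_oven time = 3.
Reduced cost of focaccia: c₃ − yᵀa₃ = 18 − (9·2 + 3·1) = 18 − 21 = -3.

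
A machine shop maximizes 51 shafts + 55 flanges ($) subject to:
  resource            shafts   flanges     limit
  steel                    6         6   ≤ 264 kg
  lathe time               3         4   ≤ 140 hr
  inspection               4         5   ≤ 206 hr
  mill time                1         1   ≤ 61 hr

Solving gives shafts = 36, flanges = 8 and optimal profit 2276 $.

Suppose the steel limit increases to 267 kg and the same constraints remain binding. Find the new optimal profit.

At the optimum: steel uses 264 of 264 (binding); lathe time uses 140 of 140 (binding); inspection uses 184 of 206 (slack = 22); mill time uses 44 of 61 (slack = 17).
Slack constraints have shadow price 0 (complementary slackness).
The binding rows give the dual system: 6·y_steel + 3·y_lathe time = 51 and 6·y_steel + 4·y_lathe time = 55.
Solving: y_steel = 6.5, y_lathe time = 4.
Δz = y_steel·Δb = 6.5 × (3) = 19.5, so new z* = 2276 + 19.5 = 2295.5.

2295.5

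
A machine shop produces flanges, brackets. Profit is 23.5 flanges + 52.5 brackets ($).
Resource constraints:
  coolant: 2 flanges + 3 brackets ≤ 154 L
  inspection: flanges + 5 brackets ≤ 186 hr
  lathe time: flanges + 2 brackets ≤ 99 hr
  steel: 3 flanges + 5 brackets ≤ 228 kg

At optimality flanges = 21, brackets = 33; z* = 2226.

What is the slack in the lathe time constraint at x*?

lathe time used = 1·21 + 2·33 = 87; slack = 99 − 87 = 12.

12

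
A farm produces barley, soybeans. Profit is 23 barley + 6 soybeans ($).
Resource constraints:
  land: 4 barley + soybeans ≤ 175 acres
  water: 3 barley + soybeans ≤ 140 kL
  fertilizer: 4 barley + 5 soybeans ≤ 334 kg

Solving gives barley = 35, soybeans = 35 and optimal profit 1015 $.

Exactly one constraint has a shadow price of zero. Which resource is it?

fertilizer

land: 175/175 (binding)
water: 140/140 (binding)
fertilizer: 315/334 (slack 19)
By complementary slackness, a constraint with positive slack has shadow price 0 → fertilizer.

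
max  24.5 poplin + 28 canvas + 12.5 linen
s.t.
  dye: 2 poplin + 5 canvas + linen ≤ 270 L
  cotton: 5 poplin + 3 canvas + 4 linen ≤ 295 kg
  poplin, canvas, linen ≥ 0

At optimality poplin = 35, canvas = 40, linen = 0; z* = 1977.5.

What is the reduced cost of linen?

At the optimum: dye uses 270 of 270 (binding); cotton uses 295 of 295 (binding).
From A_Bᵀ y = c: 2·y_dye + 5·y_cotton = 24.5; 5·y_dye + 3·y_cotton = 28.
This yields shadow prices y_dye = 3.5, y_cotton = 3.5.
Reduced cost of linen: c₃ − yᵀa₃ = 12.5 − (3.5·1 + 3.5·4) = 12.5 − 17.5 = -5.

-5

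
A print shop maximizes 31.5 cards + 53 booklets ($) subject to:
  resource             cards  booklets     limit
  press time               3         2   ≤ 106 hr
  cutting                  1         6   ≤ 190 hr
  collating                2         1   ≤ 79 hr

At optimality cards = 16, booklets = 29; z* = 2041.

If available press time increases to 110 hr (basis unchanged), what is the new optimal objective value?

2075

At the optimum: press time uses 106 of 106 (binding); cutting uses 190 of 190 (binding); collating uses 61 of 79 (slack = 18).
Slack constraints have shadow price 0 (complementary slackness).
From A_Bᵀ y = c: 3·y_press time + 1·y_cutting = 31.5; 2·y_press time + 6·y_cutting = 53.
→ y_press time = 8.5 and y_cutting = 6.
Δz = y_press time·Δb = 8.5 × (4) = 34, so new z* = 2041 + 34 = 2075.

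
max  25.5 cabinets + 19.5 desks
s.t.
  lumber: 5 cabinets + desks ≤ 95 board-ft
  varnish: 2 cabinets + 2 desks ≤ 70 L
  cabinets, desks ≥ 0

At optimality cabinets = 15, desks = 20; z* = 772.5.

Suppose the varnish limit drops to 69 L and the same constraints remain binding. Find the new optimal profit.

At the optimum: lumber uses 95 of 95 (binding); varnish uses 70 of 70 (binding).
Dual feasibility on the basic columns requires 5·y_lumber + 2·y_varnish = 25.5, 1·y_lumber + 2·y_varnish = 19.5.
This yields shadow prices y_lumber = 1.5, y_varnish = 9.
Δz = y_varnish·Δb = 9 × (-1) = -9, so new z* = 772.5 − 9 = 763.5.

763.5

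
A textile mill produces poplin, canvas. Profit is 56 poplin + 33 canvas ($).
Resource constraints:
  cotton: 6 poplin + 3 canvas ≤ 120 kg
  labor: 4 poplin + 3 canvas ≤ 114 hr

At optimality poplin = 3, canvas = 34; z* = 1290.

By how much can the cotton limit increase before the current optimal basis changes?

Binding constraints: cotton, labor. The basis is B = [[6,3],[4,3]] with det 6.
Per unit increase in cotton, x* moves by d = (0.5, -0.6667).
The basis stays optimal until canvas reaches 0; allowable increase = 51 kg.

51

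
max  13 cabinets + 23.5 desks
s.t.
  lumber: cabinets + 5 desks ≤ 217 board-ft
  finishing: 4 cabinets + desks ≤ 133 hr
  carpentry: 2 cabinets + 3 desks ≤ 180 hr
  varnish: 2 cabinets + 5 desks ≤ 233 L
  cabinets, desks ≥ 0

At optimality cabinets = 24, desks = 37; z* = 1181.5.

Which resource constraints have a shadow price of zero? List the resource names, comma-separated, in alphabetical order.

carpentry, lumber

lumber: 209/217 (slack 8)
finishing: 133/133 (binding)
carpentry: 159/180 (slack 21)
varnish: 233/233 (binding)
By complementary slackness, a constraint with positive slack has shadow price 0 → carpentry, lumber.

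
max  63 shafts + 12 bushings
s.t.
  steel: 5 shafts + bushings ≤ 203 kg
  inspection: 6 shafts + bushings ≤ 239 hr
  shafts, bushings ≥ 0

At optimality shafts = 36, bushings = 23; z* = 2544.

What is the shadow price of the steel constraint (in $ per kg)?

9

At the optimum: steel uses 203 of 203 (binding); inspection uses 239 of 239 (binding).
From A_Bᵀ y = c: 5·y_steel + 6·y_inspection = 63; 1·y_steel + 1·y_inspection = 12.
This yields shadow prices y_steel = 9, y_inspection = 3.
Shadow price of steel = 9.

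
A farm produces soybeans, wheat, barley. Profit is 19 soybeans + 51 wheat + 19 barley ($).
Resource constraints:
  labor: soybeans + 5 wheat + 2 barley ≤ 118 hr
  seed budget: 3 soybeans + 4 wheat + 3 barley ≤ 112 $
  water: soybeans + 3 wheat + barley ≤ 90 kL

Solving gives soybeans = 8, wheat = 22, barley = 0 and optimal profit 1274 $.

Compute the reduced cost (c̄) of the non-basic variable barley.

-7

At the optimum: labor uses 118 of 118 (binding); seed budget uses 112 of 112 (binding); water uses 74 of 90 (slack = 16).
Since water is not tight, its dual is 0.
From A_Bᵀ y = c: 1·y_labor + 3·y_seed budget = 19; 5·y_labor + 4·y_seed budget = 51.
Solving: y_labor = 7, y_seed budget = 4.
Reduced cost of barley: c₃ − yᵀa₃ = 19 − (7·2 + 4·3) = 19 − 26 = -7.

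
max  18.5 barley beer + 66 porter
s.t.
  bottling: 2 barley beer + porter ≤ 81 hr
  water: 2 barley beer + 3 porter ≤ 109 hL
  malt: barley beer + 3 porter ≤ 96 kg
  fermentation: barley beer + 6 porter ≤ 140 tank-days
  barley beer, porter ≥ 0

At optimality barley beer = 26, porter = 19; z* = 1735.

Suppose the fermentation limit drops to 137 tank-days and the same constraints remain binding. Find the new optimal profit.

Check each constraint at x*: bottling 71/81 (slack 10); water 109/109 (tight); malt 83/96 (slack 13); fermentation 140/140 (tight).
By complementary slackness, y = 0 for the non-binding constraints.
The binding rows give the dual system: 2·y_water + 1·y_fermentation = 18.5 and 3·y_water + 6·y_fermentation = 66.
This yields shadow prices y_water = 5, y_fermentation = 8.5.
Δz = y_fermentation·Δb = 8.5 × (-3) = -25.5, so new z* = 1735 − 25.5 = 1709.5.

1709.5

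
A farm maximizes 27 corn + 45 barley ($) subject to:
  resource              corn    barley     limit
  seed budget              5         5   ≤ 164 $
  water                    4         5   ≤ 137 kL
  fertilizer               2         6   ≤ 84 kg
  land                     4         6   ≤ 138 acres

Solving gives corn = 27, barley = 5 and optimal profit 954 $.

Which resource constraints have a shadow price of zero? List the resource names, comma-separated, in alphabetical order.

seed budget: 160/164 (slack 4)
water: 133/137 (slack 4)
fertilizer: 84/84 (binding)
land: 138/138 (binding)
By complementary slackness, a constraint with positive slack has shadow price 0 → seed budget, water.

seed budget, water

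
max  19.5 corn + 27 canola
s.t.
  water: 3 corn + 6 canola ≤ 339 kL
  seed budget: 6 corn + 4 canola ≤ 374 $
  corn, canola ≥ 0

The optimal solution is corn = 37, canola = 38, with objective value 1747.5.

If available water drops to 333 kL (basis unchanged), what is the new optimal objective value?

1726.5

At the optimum: water uses 339 of 339 (binding); seed budget uses 374 of 374 (binding).
The binding rows give the dual system: 3·y_water + 6·y_seed budget = 19.5 and 6·y_water + 4·y_seed budget = 27.
Solving: y_water = 3.5, y_seed budget = 1.5.
Δz = y_water·Δb = 3.5 × (-6) = -21, so new z* = 1747.5 − 21 = 1726.5.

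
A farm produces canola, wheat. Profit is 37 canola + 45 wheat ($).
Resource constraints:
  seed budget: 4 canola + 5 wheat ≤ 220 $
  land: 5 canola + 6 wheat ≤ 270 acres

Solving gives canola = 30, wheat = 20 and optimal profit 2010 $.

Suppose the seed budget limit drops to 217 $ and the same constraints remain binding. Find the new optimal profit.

2001

At the optimum: seed budget uses 220 of 220 (binding); land uses 270 of 270 (binding).
Dual feasibility on the basic columns requires 4·y_seed budget + 5·y_land = 37, 5·y_seed budget + 6·y_land = 45.
Solving: y_seed budget = 3, y_land = 5.
Δz = y_seed budget·Δb = 3 × (-3) = -9, so new z* = 2010 − 9 = 2001.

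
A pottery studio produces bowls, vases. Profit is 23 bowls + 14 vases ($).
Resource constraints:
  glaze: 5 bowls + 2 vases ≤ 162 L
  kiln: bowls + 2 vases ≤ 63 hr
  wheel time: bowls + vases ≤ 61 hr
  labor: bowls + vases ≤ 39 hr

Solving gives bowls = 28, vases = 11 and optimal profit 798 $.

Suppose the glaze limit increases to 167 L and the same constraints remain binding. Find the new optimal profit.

813

At the optimum: glaze uses 162 of 162 (binding); kiln uses 50 of 63 (slack = 13); wheel time uses 39 of 61 (slack = 22); labor uses 39 of 39 (binding).
By complementary slackness, y = 0 for the non-binding constraints.
The binding rows give the dual system: 5·y_glaze + 1·y_labor = 23 and 2·y_glaze + 1·y_labor = 14.
→ y_glaze = 3 and y_labor = 8.
Δz = y_glaze·Δb = 3 × (5) = 15, so new z* = 798 + 15 = 813.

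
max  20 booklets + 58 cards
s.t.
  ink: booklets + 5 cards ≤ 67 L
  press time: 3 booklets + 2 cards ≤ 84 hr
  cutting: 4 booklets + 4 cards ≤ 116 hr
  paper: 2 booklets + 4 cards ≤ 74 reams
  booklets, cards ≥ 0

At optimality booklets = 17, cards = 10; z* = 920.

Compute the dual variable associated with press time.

0

At the optimum: ink uses 67 of 67 (binding); press time uses 71 of 84 (slack = 13); cutting uses 108 of 116 (slack = 8); paper uses 74 of 74 (binding).
Since press time, cutting are not tight, their duals are 0.
The binding rows give the dual system: 1·y_ink + 2·y_paper = 20 and 5·y_ink + 4·y_paper = 58.
→ y_ink = 6 and y_paper = 7.
Shadow price of press time = 0.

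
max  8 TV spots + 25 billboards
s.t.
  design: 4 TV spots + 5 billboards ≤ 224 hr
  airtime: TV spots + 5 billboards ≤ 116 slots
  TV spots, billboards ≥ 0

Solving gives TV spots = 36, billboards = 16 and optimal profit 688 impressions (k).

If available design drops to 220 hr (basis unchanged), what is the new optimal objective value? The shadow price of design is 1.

Δb = -4, so new z* = 688 + (1)·(-4) = 688 − 4 = 684.

684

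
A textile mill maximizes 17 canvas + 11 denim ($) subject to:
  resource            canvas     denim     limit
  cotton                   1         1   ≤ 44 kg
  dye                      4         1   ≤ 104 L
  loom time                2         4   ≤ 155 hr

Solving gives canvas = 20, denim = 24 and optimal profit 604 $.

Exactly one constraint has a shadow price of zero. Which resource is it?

cotton: 44/44 (binding)
dye: 104/104 (binding)
loom time: 136/155 (slack 19)
By complementary slackness, a constraint with positive slack has shadow price 0 → loom time.

loom time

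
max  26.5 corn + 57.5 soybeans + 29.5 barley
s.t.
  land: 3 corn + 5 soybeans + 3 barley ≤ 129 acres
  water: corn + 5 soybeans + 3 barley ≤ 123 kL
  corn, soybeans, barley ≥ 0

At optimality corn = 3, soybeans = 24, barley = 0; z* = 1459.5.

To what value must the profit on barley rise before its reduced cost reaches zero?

At the optimum: land uses 129 of 129 (binding); water uses 123 of 123 (binding).
From A_Bᵀ y = c: 3·y_land + 1·y_water = 26.5; 5·y_land + 5·y_water = 57.5.
Solving: y_land = 7.5, y_water = 4.
barley enters the basis when its profit ≥ yᵀa₃ = 7.5·3 + 4·3 = 34.5.

34.5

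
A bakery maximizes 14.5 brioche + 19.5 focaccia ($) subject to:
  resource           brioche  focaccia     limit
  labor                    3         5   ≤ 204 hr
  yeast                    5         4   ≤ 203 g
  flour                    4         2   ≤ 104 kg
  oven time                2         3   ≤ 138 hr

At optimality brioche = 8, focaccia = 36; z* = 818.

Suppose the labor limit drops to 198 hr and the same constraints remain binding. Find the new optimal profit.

Binding: labor and flour. Non-binding: yeast (19 unused), oven time (14 unused).
By complementary slackness, y = 0 for the non-binding constraints.
The binding rows give the dual system: 3·y_labor + 4·y_flour = 14.5 and 5·y_labor + 2·y_flour = 19.5.
This yields shadow prices y_labor = 3.5, y_flour = 1.
Δz = y_labor·Δb = 3.5 × (-6) = -21, so new z* = 818 − 21 = 797.

797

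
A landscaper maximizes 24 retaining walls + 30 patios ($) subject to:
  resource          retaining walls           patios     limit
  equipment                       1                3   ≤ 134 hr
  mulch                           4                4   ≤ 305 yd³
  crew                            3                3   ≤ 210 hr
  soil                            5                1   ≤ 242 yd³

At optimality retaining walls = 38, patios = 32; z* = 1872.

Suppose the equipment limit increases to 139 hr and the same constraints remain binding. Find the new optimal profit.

1887

At the optimum: equipment uses 134 of 134 (binding); mulch uses 280 of 305 (slack = 25); crew uses 210 of 210 (binding); soil uses 222 of 242 (slack = 20).
Slack constraints have shadow price 0 (complementary slackness).
The binding rows give the dual system: 1·y_equipment + 3·y_crew = 24 and 3·y_equipment + 3·y_crew = 30.
→ y_equipment = 3 and y_crew = 7.
Δz = y_equipment·Δb = 3 × (5) = 15, so new z* = 1872 + 15 = 1887.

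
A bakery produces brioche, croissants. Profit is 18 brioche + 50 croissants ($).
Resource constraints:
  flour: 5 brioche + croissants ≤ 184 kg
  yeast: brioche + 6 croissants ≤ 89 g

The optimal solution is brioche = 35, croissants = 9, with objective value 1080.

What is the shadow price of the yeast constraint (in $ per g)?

Both flour and yeast are binding at x*.
The binding rows give the dual system: 5·y_flour + 1·y_yeast = 18 and 1·y_flour + 6·y_yeast = 50.
→ y_flour = 2 and y_yeast = 8.
Shadow price of yeast = 8.

8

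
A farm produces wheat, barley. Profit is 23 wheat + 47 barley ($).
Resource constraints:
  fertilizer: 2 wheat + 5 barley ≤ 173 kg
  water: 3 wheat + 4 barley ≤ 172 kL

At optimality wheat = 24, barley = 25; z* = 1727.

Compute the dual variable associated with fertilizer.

7

Both fertilizer and water are binding at x*.
The binding rows give the dual system: 2·y_fertilizer + 3·y_water = 23 and 5·y_fertilizer + 4·y_water = 47.
This yields shadow prices y_fertilizer = 7, y_water = 3.
Shadow price of fertilizer = 7.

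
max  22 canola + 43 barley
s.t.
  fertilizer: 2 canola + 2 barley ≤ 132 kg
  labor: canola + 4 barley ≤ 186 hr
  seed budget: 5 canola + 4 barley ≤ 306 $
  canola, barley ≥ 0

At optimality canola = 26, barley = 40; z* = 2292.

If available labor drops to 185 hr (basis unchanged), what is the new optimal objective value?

Binding: fertilizer and labor. Non-binding: seed budget (16 unused).
Since seed budget is not tight, its dual is 0.
The binding rows give the dual system: 2·y_fertilizer + 1·y_labor = 22 and 2·y_fertilizer + 4·y_labor = 43.
This yields shadow prices y_fertilizer = 7.5, y_labor = 7.
Δz = y_labor·Δb = 7 × (-1) = -7, so new z* = 2292 − 7 = 2285.

2285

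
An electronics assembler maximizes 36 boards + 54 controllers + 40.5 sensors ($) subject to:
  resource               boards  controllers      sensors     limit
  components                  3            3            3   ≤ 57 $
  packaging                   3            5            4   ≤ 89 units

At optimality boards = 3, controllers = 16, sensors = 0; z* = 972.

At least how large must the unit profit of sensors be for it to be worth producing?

45

Both components and packaging are binding at x*.
From A_Bᵀ y = c: 3·y_components + 3·y_packaging = 36; 3·y_components + 5·y_packaging = 54.
This yields shadow prices y_components = 3, y_packaging = 9.
sensors enters the basis when its profit ≥ yᵀa₃ = 3·3 + 9·4 = 45.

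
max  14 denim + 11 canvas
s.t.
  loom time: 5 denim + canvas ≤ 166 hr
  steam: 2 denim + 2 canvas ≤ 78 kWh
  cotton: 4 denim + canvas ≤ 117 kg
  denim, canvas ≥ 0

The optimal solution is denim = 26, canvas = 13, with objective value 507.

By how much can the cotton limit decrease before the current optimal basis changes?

Binding constraints: steam, cotton. The basis is B = [[2,2],[4,1]] with det -6.
Per unit decrease in cotton, x* moves by d = (-0.3333, 0.3333).
The basis stays optimal until denim reaches 0; allowable decrease = 78 kg.

78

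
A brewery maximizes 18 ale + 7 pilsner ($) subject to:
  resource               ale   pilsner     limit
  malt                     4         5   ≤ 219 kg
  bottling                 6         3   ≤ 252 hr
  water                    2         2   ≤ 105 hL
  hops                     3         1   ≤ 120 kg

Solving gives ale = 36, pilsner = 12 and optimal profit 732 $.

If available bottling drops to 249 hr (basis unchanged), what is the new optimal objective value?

729

Binding: bottling and hops. Non-binding: malt (15 unused), water (9 unused).
By complementary slackness, y = 0 for the non-binding constraints.
From A_Bᵀ y = c: 6·y_bottling + 3·y_hops = 18; 3·y_bottling + 1·y_hops = 7.
This yields shadow prices y_bottling = 1, y_hops = 4.
Δz = y_bottling·Δb = 1 × (-3) = -3, so new z* = 732 − 3 = 729.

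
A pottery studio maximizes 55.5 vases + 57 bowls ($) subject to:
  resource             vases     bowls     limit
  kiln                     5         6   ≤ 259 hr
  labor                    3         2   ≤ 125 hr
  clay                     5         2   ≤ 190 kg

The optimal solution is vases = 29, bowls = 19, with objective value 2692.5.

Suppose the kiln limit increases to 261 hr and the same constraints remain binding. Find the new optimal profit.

Binding: kiln and labor. Non-binding: clay (7 unused).
By complementary slackness, y = 0 for the non-binding constraint.
The binding rows give the dual system: 5·y_kiln + 3·y_labor = 55.5 and 6·y_kiln + 2·y_labor = 57.
This yields shadow prices y_kiln = 7.5, y_labor = 6.
Δz = y_kiln·Δb = 7.5 × (2) = 15, so new z* = 2692.5 + 15 = 2707.5.

2707.5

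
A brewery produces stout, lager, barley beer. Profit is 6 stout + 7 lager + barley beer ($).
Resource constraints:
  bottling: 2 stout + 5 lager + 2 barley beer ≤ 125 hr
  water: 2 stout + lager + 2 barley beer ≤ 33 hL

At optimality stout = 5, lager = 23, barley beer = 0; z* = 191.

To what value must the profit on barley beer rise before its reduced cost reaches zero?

6

At the optimum: bottling uses 125 of 125 (binding); water uses 33 of 33 (binding).
Dual feasibility on the basic columns requires 2·y_bottling + 2·y_water = 6, 5·y_bottling + 1·y_water = 7.
Solving: y_bottling = 1, y_water = 2.
barley beer enters the basis when its profit ≥ yᵀa₃ = 1·2 + 2·2 = 6.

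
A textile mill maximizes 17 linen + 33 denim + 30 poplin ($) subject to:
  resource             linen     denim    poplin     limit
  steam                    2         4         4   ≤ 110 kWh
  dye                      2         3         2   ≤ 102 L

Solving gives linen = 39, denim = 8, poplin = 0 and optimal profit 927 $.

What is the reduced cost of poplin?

At the optimum: steam uses 110 of 110 (binding); dye uses 102 of 102 (binding).
From A_Bᵀ y = c: 2·y_steam + 2·y_dye = 17; 4·y_steam + 3·y_dye = 33.
This yields shadow prices y_steam = 7.5, y_dye = 1.
Reduced cost of poplin: c₃ − yᵀa₃ = 30 − (7.5·4 + 1·2) = 30 − 32 = -2.

-2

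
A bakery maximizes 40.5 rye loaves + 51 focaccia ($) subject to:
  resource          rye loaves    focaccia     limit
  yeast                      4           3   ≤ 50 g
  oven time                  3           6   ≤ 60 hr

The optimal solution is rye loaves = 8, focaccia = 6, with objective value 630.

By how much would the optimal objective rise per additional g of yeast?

6

At the optimum: yeast uses 50 of 50 (binding); oven time uses 60 of 60 (binding).
Dual feasibility on the basic columns requires 4·y_yeast + 3·y_oven time = 40.5, 3·y_yeast + 6·y_oven time = 51.
→ y_yeast = 6 and y_oven time = 5.5.
Shadow price of yeast = 6.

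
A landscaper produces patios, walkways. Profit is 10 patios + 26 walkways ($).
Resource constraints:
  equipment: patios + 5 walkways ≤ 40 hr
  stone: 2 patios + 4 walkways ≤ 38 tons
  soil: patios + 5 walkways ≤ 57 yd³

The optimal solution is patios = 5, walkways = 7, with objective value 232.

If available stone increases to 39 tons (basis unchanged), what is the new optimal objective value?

Check each constraint at x*: equipment 40/40 (tight); stone 38/38 (tight); soil 40/57 (slack 17).
By complementary slackness, y = 0 for the non-binding constraint.
The binding rows give the dual system: 1·y_equipment + 2·y_stone = 10 and 5·y_equipment + 4·y_stone = 26.
This yields shadow prices y_equipment = 2, y_stone = 4.
Δz = y_stone·Δb = 4 × (1) = 4, so new z* = 232 + 4 = 236.

236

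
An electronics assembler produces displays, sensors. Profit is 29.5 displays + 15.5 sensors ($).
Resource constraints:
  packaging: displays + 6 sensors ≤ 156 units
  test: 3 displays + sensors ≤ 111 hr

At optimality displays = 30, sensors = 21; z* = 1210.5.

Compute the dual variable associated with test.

At the optimum: packaging uses 156 of 156 (binding); test uses 111 of 111 (binding).
The binding rows give the dual system: 1·y_packaging + 3·y_test = 29.5 and 6·y_packaging + 1·y_test = 15.5.
Solving: y_packaging = 1, y_test = 9.5.
Shadow price of test = 9.5.

9.5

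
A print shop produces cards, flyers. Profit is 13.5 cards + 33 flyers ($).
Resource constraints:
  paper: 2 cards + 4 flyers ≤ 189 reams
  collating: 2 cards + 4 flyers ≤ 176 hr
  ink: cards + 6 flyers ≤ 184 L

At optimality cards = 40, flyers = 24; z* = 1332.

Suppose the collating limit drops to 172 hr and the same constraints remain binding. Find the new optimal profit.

Binding: collating and ink. Non-binding: paper (13 unused).
By complementary slackness, y = 0 for the non-binding constraint.
Dual feasibility on the basic columns requires 2·y_collating + 1·y_ink = 13.5, 4·y_collating + 6·y_ink = 33.
Solving: y_collating = 6, y_ink = 1.5.
Δz = y_collating·Δb = 6 × (-4) = -24, so new z* = 1332 − 24 = 1308.

1308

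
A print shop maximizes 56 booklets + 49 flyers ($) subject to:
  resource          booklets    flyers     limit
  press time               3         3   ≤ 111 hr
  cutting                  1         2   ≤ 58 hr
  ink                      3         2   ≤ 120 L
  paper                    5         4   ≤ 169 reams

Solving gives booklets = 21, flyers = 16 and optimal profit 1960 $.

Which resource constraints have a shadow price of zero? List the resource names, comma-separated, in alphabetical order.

press time: 111/111 (binding)
cutting: 53/58 (slack 5)
ink: 95/120 (slack 25)
paper: 169/169 (binding)
By complementary slackness, a constraint with positive slack has shadow price 0 → cutting, ink.

cutting, ink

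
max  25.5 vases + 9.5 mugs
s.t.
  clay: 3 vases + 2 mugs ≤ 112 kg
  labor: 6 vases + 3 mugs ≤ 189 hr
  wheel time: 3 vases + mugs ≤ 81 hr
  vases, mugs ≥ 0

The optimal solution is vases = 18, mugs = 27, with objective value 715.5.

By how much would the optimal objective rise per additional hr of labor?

Binding: labor and wheel time. Non-binding: clay (4 unused).
By complementary slackness, y = 0 for the non-binding constraint.
Dual feasibility on the basic columns requires 6·y_labor + 3·y_wheel time = 25.5, 3·y_labor + 1·y_wheel time = 9.5.
→ y_labor = 1 and y_wheel time = 6.5.
Shadow price of labor = 1.

1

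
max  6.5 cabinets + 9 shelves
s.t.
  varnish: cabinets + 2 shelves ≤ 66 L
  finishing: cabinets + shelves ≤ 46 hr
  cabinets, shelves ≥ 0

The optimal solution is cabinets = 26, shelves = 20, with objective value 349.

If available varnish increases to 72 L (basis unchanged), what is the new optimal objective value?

Both varnish and finishing are binding at x*.
From A_Bᵀ y = c: 1·y_varnish + 1·y_finishing = 6.5; 2·y_varnish + 1·y_finishing = 9.
Solving: y_varnish = 2.5, y_finishing = 4.
Δz = y_varnish·Δb = 2.5 × (6) = 15, so new z* = 349 + 15 = 364.

364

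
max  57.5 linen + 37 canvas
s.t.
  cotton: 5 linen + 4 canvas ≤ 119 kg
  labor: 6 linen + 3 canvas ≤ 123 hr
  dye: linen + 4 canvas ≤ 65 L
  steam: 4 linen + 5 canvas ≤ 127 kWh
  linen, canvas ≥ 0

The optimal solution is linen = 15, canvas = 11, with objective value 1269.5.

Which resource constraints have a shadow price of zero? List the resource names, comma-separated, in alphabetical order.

dye, steam

cotton: 119/119 (binding)
labor: 123/123 (binding)
dye: 59/65 (slack 6)
steam: 115/127 (slack 12)
By complementary slackness, a constraint with positive slack has shadow price 0 → dye, steam.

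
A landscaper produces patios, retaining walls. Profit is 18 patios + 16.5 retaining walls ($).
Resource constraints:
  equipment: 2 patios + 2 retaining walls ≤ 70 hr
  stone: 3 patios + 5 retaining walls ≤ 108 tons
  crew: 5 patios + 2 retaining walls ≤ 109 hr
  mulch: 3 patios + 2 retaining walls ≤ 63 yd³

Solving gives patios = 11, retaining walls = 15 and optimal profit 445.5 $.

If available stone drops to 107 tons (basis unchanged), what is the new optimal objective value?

At the optimum: equipment uses 52 of 70 (slack = 18); stone uses 108 of 108 (binding); crew uses 85 of 109 (slack = 24); mulch uses 63 of 63 (binding).
Since equipment, crew are not tight, their duals are 0.
Dual feasibility on the basic columns requires 3·y_stone + 3·y_mulch = 18, 5·y_stone + 2·y_mulch = 16.5.
Solving: y_stone = 1.5, y_mulch = 4.5.
Δz = y_stone·Δb = 1.5 × (-1) = -1.5, so new z* = 445.5 − 1.5 = 444.

444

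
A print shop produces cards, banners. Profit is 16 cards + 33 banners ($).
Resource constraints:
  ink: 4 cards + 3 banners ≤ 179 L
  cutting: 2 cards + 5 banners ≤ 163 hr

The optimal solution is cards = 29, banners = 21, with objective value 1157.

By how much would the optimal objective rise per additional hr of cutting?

6

At the optimum: ink uses 179 of 179 (binding); cutting uses 163 of 163 (binding).
The binding rows give the dual system: 4·y_ink + 2·y_cutting = 16 and 3·y_ink + 5·y_cutting = 33.
This yields shadow prices y_ink = 1, y_cutting = 6.
Shadow price of cutting = 6.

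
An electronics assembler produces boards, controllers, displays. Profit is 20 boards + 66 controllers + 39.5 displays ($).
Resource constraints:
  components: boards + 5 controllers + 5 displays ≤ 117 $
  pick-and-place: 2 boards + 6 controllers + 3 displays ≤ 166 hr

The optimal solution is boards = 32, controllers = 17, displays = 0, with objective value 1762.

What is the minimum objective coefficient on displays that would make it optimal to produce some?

Check each constraint at x*: components 117/117 (tight); pick-and-place 166/166 (tight).
Dual feasibility on the basic columns requires 1·y_components + 2·y_pick-and-place = 20, 5·y_components + 6·y_pick-and-place = 66.
Solving: y_components = 3, y_pick-and-place = 8.5.
displays enters the basis when its profit ≥ yᵀa₃ = 3·5 + 8.5·3 = 40.5.

40.5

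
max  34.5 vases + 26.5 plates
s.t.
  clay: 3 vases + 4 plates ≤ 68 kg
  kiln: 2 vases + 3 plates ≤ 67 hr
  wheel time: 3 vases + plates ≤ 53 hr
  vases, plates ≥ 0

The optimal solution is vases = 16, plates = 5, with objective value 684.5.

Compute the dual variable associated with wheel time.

Binding: clay and wheel time. Non-binding: kiln (20 unused).
Since kiln is not tight, its dual is 0.
From A_Bᵀ y = c: 3·y_clay + 3·y_wheel time = 34.5; 4·y_clay + 1·y_wheel time = 26.5.
→ y_clay = 5 and y_wheel time = 6.5.
Shadow price of wheel time = 6.5.

6.5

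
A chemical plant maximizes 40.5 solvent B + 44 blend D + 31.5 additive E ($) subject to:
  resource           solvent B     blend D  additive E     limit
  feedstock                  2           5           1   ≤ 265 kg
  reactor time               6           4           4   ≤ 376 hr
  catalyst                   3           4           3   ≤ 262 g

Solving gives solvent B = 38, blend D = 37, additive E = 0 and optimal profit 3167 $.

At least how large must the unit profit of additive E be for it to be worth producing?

At the optimum: feedstock uses 261 of 265 (slack = 4); reactor time uses 376 of 376 (binding); catalyst uses 262 of 262 (binding).
Since feedstock is not tight, its dual is 0.
The binding rows give the dual system: 6·y_reactor time + 3·y_catalyst = 40.5 and 4·y_reactor time + 4·y_catalyst = 44.
Solving: y_reactor time = 2.5, y_catalyst = 8.5.
additive E enters the basis when its profit ≥ yᵀa₃ = 2.5·4 + 8.5·3 = 35.5.

35.5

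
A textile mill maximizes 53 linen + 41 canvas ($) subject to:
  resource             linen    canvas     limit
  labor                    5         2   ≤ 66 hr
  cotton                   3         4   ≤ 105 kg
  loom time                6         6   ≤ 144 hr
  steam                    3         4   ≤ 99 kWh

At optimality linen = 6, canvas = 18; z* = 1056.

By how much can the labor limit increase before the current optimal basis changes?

54

Binding constraints: labor, loom time. The basis is B = [[5,2],[6,6]] with det 18.
Per unit increase in labor, x* moves by d = (0.3333, -0.3333).
The basis stays optimal until canvas reaches 0; allowable increase = 54 hr.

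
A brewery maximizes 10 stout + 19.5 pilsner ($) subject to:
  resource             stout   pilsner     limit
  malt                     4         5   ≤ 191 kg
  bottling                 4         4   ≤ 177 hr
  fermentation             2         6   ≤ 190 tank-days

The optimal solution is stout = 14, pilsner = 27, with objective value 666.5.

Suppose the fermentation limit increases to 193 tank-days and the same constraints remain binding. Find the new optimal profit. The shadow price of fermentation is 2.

672.5

Δb = 3, so new z* = 666.5 + (2)·(3) = 666.5 + 6 = 672.5.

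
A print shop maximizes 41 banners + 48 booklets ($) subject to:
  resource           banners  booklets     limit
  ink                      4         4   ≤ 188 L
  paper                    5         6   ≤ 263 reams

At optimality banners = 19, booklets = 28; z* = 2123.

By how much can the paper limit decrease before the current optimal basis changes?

28

Binding constraints: ink, paper. The basis is B = [[4,4],[5,6]] with det 4.
Per unit decrease in paper, x* moves by d = (1, -1).
The basis stays optimal until booklets reaches 0; allowable decrease = 28 reams.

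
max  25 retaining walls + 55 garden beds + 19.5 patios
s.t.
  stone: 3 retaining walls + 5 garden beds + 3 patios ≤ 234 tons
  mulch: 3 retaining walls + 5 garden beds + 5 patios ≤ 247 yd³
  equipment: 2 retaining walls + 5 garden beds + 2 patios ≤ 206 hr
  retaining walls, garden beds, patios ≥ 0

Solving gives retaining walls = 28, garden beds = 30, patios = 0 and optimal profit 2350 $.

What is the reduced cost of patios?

-5.5

At the optimum: stone uses 234 of 234 (binding); mulch uses 234 of 247 (slack = 13); equipment uses 206 of 206 (binding).
Since mulch is not tight, its dual is 0.
From A_Bᵀ y = c: 3·y_stone + 2·y_equipment = 25; 5·y_stone + 5·y_equipment = 55.
This yields shadow prices y_stone = 3, y_equipment = 8.
Reduced cost of patios: c₃ − yᵀa₃ = 19.5 − (3·3 + 8·2) = 19.5 − 25 = -5.5.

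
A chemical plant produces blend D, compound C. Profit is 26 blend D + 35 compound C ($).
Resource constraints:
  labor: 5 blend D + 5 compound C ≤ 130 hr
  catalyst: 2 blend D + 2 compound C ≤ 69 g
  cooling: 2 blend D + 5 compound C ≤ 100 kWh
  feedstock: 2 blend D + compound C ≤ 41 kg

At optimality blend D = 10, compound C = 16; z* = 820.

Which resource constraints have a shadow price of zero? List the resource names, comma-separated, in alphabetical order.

labor: 130/130 (binding)
catalyst: 52/69 (slack 17)
cooling: 100/100 (binding)
feedstock: 36/41 (slack 5)
By complementary slackness, a constraint with positive slack has shadow price 0 → catalyst, feedstock.

catalyst, feedstock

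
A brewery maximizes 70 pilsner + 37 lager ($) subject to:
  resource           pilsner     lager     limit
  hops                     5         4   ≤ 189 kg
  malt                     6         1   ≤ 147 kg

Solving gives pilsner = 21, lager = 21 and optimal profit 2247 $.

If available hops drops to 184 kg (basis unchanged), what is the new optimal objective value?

2207

Check each constraint at x*: hops 189/189 (tight); malt 147/147 (tight).
From A_Bᵀ y = c: 5·y_hops + 6·y_malt = 70; 4·y_hops + 1·y_malt = 37.
→ y_hops = 8 and y_malt = 5.
Δz = y_hops·Δb = 8 × (-5) = -40, so new z* = 2247 − 40 = 2207.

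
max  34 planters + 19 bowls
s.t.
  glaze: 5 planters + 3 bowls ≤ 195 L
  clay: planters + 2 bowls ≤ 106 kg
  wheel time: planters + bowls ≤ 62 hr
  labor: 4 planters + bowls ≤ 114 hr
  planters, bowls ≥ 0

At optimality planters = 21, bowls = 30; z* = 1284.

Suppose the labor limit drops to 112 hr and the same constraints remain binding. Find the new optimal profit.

At the optimum: glaze uses 195 of 195 (binding); clay uses 81 of 106 (slack = 25); wheel time uses 51 of 62 (slack = 11); labor uses 114 of 114 (binding).
Slack constraints have shadow price 0 (complementary slackness).
The binding rows give the dual system: 5·y_glaze + 4·y_labor = 34 and 3·y_glaze + 1·y_labor = 19.
This yields shadow prices y_glaze = 6, y_labor = 1.
Δz = y_labor·Δb = 1 × (-2) = -2, so new z* = 1284 − 2 = 1282.

1282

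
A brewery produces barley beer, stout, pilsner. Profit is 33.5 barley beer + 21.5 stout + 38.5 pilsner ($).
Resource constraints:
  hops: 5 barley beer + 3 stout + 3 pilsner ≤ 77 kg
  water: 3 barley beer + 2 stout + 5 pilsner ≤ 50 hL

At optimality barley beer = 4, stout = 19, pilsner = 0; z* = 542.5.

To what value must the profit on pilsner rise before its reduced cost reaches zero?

42.5

Both hops and water are binding at x*.
Dual feasibility on the basic columns requires 5·y_hops + 3·y_water = 33.5, 3·y_hops + 2·y_water = 21.5.
→ y_hops = 2.5 and y_water = 7.
pilsner enters the basis when its profit ≥ yᵀa₃ = 2.5·3 + 7·5 = 42.5.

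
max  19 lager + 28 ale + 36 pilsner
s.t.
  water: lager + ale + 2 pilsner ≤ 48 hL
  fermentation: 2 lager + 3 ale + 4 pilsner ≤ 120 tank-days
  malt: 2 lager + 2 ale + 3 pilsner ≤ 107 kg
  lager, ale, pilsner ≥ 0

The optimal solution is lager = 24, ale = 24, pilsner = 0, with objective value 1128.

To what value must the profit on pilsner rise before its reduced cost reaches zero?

Check each constraint at x*: water 48/48 (tight); fermentation 120/120 (tight); malt 96/107 (slack 11).
By complementary slackness, y = 0 for the non-binding constraint.
From A_Bᵀ y = c: 1·y_water + 2·y_fermentation = 19; 1·y_water + 3·y_fermentation = 28.
This yields shadow prices y_water = 1, y_fermentation = 9.
pilsner enters the basis when its profit ≥ yᵀa₃ = 1·2 + 9·4 = 38.

38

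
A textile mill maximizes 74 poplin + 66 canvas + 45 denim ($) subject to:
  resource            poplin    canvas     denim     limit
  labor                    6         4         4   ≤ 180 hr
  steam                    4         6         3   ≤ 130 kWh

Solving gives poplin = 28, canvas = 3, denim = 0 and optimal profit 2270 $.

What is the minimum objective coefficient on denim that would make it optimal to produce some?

At the optimum: labor uses 180 of 180 (binding); steam uses 130 of 130 (binding).
From A_Bᵀ y = c: 6·y_labor + 4·y_steam = 74; 4·y_labor + 6·y_steam = 66.
This yields shadow prices y_labor = 9, y_steam = 5.
denim enters the basis when its profit ≥ yᵀa₃ = 9·4 + 5·3 = 51.

51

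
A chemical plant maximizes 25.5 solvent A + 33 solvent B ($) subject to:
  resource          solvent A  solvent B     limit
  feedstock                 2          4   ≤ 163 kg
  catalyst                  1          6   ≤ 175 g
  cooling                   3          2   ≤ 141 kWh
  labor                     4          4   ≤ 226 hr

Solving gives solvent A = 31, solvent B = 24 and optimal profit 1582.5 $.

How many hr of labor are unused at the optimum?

labor used = 4·31 + 4·24 = 220; slack = 226 − 220 = 6.

6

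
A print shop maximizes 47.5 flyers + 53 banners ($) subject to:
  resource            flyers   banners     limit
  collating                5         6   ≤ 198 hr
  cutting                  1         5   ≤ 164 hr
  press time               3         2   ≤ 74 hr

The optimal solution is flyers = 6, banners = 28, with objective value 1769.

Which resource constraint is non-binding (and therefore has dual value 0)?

cutting

collating: 198/198 (binding)
cutting: 146/164 (slack 18)
press time: 74/74 (binding)
By complementary slackness, a constraint with positive slack has shadow price 0 → cutting.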